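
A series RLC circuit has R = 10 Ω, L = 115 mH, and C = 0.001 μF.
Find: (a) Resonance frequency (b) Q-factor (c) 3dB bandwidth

Step 1 — Resonance condition Im(Z)=0 gives ω₀ = 1/√(LC).
Step 2 — ω₀ = 1/√(0.115·1e-09) = 9.325e+04 rad/s.
Step 3 — f₀ = ω₀/(2π) = 1.484e+04 Hz.
Step 4 — Series Q: Q = ω₀L/R = 9.325e+04·0.115/10 = 1072.
Step 5 — 3dB bandwidth: Δω = ω₀/Q = 86.96 rad/s; BW = Δω/(2π) = 13.84 Hz.

(a) f₀ = 1.484e+04 Hz  (b) Q = 1072  (c) BW = 13.84 Hz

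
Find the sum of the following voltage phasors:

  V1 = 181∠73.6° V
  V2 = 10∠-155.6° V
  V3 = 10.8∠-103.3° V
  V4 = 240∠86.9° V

Step 1 — Convert each phasor to rectangular form:
  V1 = 181·(cos(73.6°) + j·sin(73.6°)) = 51.1 + j173.6 V
  V2 = 10·(cos(-155.6°) + j·sin(-155.6°)) = -9.107 - j4.131 V
  V3 = 10.8·(cos(-103.3°) + j·sin(-103.3°)) = -2.485 - j10.51 V
  V4 = 240·(cos(86.9°) + j·sin(86.9°)) = 12.98 + j239.6 V
Step 2 — Sum components: V_total = 52.49 + j398.6 V.
Step 3 — Convert to polar: |V_total| = 402.1 V, ∠V_total = 82.5°.

V_total = 402.1∠82.5° V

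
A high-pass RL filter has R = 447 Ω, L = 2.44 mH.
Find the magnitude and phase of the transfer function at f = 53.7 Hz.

Step 1 — Angular frequency: ω = 2π·53.7 = 337.4 rad/s.
Step 2 — Transfer function: H(jω) = jωL/(R + jωL).
Step 3 — Numerator jωL = j·0.8233; denominator R + jωL = 447 + j0.8233.
Step 4 — H = 3.392e-06 + j0.001842.
Step 5 — Magnitude: |H| = 0.001842 (-54.7 dB); phase: φ = 89.9°.

|H| = 0.001842 (-54.7 dB), φ = 89.9°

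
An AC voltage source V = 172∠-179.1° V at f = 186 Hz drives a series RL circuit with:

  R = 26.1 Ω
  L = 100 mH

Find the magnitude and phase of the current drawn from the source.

Step 1 — Angular frequency: ω = 2π·f = 2π·186 = 1169 rad/s.
Step 2 — Component impedances:
  R: Z = R = 26.1 Ω
  L: Z = jωL = j·1169·0.1 = 0 + j116.9 Ω
Step 3 — Series combination: Z_total = R + L = 26.1 + j116.9 Ω = 119.7∠77.4° Ω.
Step 4 — Source phasor: V = 172∠-179.1° V = -172 - j2.702 V.
Step 5 — Ohm's law: I = V / Z_total = (-172 - j2.702) / (26.1 + j116.9) = -0.3351 + j1.397 A.
Step 6 — Convert to polar: |I| = 1.436 A, ∠I = 103.5°.

I = 1.436∠103.5° A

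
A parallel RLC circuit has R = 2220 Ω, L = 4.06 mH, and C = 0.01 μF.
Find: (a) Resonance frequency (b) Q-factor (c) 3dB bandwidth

Step 1 — Resonance: ω₀ = 1/√(LC) = 1/√(0.00406·1e-08) = 1.569e+05 rad/s.
Step 2 — f₀ = ω₀/(2π) = 2.498e+04 Hz.
Step 3 — Parallel Q: Q = R/(ω₀L) = 2220/(1.569e+05·0.00406) = 3.484.
Step 4 — Bandwidth: Δω = ω₀/Q = 4.505e+04 rad/s; BW = Δω/(2π) = 7169 Hz.

(a) f₀ = 2.498e+04 Hz  (b) Q = 3.484  (c) BW = 7169 Hz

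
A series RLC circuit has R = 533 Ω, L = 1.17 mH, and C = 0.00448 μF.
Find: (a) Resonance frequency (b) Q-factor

Step 1 — Resonance condition Im(Z)=0 gives ω₀ = 1/√(LC).
Step 2 — ω₀ = 1/√(0.00117·4.48e-09) = 4.368e+05 rad/s.
Step 3 — f₀ = ω₀/(2π) = 6.952e+04 Hz.
Step 4 — Series Q: Q = ω₀L/R = 4.368e+05·0.00117/533 = 0.9588.

(a) f₀ = 6.952e+04 Hz  (b) Q = 0.9588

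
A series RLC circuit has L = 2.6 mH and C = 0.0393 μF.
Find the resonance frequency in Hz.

Step 1 — Resonance condition Im(Z)=0 gives ω₀ = 1/√(LC).
Step 2 — ω₀ = 1/√(0.0026·3.93e-08) = 9.893e+04 rad/s.
Step 3 — f₀ = ω₀/(2π) = 1.574e+04 Hz.

f₀ = 1.574e+04 Hz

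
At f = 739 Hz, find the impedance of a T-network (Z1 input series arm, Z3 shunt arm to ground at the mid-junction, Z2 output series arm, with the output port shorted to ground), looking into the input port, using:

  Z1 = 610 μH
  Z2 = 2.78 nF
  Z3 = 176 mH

Step 1 — Angular frequency: ω = 2π·f = 2π·739 = 4643 rad/s.
Step 2 — Component impedances:
  Z1: Z = jωL = j·4643·0.00061 = 0 + j2.832 Ω
  Z2: Z = 1/(jωC) = -j/(ω·C) = 0 - j7.747e+04 Ω
  Z3: Z = jωL = j·4643·0.176 = 0 + j817.2 Ω
Step 3 — With the output port shorted to ground, the output series arm Z2 runs from the junction to ground; the shunt arm Z3 also runs from the junction to ground. They appear in parallel: Z3 || Z2 = 0 + j825.9 Ω.
Step 4 — Series with input arm Z1: Z_in = Z1 + (Z3 || Z2) = 0 + j828.8 Ω = 828.8∠90.0° Ω.

Z = 0 + j828.8 Ω = 828.8∠90.0° Ω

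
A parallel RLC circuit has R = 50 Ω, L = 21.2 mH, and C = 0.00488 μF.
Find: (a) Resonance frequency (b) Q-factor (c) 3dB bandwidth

Step 1 — Resonance: ω₀ = 1/√(LC) = 1/√(0.0212·4.88e-09) = 9.832e+04 rad/s.
Step 2 — f₀ = ω₀/(2π) = 1.565e+04 Hz.
Step 3 — Parallel Q: Q = R/(ω₀L) = 50/(9.832e+04·0.0212) = 0.02399.
Step 4 — Bandwidth: Δω = ω₀/Q = 4.098e+06 rad/s; BW = Δω/(2π) = 6.523e+05 Hz.

(a) f₀ = 1.565e+04 Hz  (b) Q = 0.02399  (c) BW = 6.523e+05 Hz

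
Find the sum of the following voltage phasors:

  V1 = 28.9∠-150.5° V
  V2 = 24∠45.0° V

Step 1 — Convert each phasor to rectangular form:
  V1 = 28.9·(cos(-150.5°) + j·sin(-150.5°)) = -25.15 - j14.23 V
  V2 = 24·(cos(45.0°) + j·sin(45.0°)) = 16.97 + j16.97 V
Step 2 — Sum components: V_total = -8.183 + j2.74 V.
Step 3 — Convert to polar: |V_total| = 8.629 V, ∠V_total = 161.5°.

V_total = 8.629∠161.5° V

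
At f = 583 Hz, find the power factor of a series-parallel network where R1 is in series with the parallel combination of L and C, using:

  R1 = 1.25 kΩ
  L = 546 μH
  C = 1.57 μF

Step 1 — Angular frequency: ω = 2π·f = 2π·583 = 3663 rad/s.
Step 2 — Component impedances:
  R1: Z = R = 1250 Ω
  L: Z = jωL = j·3663·0.000546 = 0 + j2 Ω
  C: Z = 1/(jωC) = -j/(ω·C) = 0 - j173.9 Ω
Step 3 — Parallel branch: L || C = 1/(1/L + 1/C) = 0 + j2.023 Ω.
Step 4 — Series with R1: Z_total = R1 + (L || C) = 1250 + j2.023 Ω = 1250∠0.1° Ω.
Step 5 — Power factor: PF = cos(φ) = Re(Z)/|Z| = 1250/1250 = 1.
Step 6 — Type: Im(Z) = 2.023 ⇒ lagging (phase φ = 0.1°).

PF = 1 (lagging, φ = 0.1°)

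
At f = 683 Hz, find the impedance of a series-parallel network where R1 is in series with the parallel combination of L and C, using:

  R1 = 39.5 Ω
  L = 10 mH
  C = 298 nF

Step 1 — Angular frequency: ω = 2π·f = 2π·683 = 4291 rad/s.
Step 2 — Component impedances:
  R1: Z = R = 39.5 Ω
  L: Z = jωL = j·4291·0.01 = 0 + j42.91 Ω
  C: Z = 1/(jωC) = -j/(ω·C) = 0 - j782 Ω
Step 3 — Parallel branch: L || C = 1/(1/L + 1/C) = 0 + j45.41 Ω.
Step 4 — Series with R1: Z_total = R1 + (L || C) = 39.5 + j45.41 Ω = 60.18∠49.0° Ω.

Z = 39.5 + j45.41 Ω = 60.18∠49.0° Ω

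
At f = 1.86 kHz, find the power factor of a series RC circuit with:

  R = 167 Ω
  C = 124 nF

Step 1 — Angular frequency: ω = 2π·f = 2π·1860 = 1.169e+04 rad/s.
Step 2 — Component impedances:
  R: Z = R = 167 Ω
  C: Z = 1/(jωC) = -j/(ω·C) = 0 - j690.1 Ω
Step 3 — Series combination: Z_total = R + C = 167 - j690.1 Ω = 710∠-76.4° Ω.
Step 4 — Power factor: PF = cos(φ) = Re(Z)/|Z| = 167/710 = 0.2352.
Step 5 — Type: Im(Z) = -690.1 ⇒ leading (phase φ = -76.4°).

PF = 0.2352 (leading, φ = -76.4°)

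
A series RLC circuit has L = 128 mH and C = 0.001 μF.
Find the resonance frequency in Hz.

Step 1 — Resonance condition Im(Z)=0 gives ω₀ = 1/√(LC).
Step 2 — ω₀ = 1/√(0.128·1e-09) = 8.839e+04 rad/s.
Step 3 — f₀ = ω₀/(2π) = 1.407e+04 Hz.

f₀ = 1.407e+04 Hz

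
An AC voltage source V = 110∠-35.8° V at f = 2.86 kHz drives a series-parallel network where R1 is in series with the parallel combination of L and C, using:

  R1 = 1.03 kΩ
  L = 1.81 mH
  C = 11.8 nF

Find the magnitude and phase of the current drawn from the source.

Step 1 — Angular frequency: ω = 2π·f = 2π·2860 = 1.797e+04 rad/s.
Step 2 — Component impedances:
  R1: Z = R = 1030 Ω
  L: Z = jωL = j·1.797e+04·0.00181 = 0 + j32.53 Ω
  C: Z = 1/(jωC) = -j/(ω·C) = 0 - j4716 Ω
Step 3 — Parallel branch: L || C = 1/(1/L + 1/C) = 0 + j32.75 Ω.
Step 4 — Series with R1: Z_total = R1 + (L || C) = 1030 + j32.75 Ω = 1031∠1.8° Ω.
Step 5 — Source phasor: V = 110∠-35.8° V = 89.22 - j64.35 V.
Step 6 — Ohm's law: I = V / Z_total = (89.22 - j64.35) / (1030 + j32.75) = 0.08455 - j0.06516 A.
Step 7 — Convert to polar: |I| = 0.1067 A, ∠I = -37.6°.

I = 0.1067∠-37.6° A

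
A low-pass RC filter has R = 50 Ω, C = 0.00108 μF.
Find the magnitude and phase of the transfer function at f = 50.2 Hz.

Step 1 — Angular frequency: ω = 2π·50.2 = 315.4 rad/s.
Step 2 — Transfer function: H(jω) = 1/(1 + jωRC).
Step 3 — Denominator: 1 + jωRC = 1 + j·315.4·50·1.08e-09 = 1 + j1.703e-05.
Step 4 — H = 1 - j1.703e-05.
Step 5 — Magnitude: |H| = 1 (-0.0 dB); phase: φ = -0.0°.

|H| = 1 (-0.0 dB), φ = -0.0°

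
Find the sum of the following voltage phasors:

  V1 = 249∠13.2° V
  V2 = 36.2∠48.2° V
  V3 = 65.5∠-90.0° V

Step 1 — Convert each phasor to rectangular form:
  V1 = 249·(cos(13.2°) + j·sin(13.2°)) = 242.4 + j56.86 V
  V2 = 36.2·(cos(48.2°) + j·sin(48.2°)) = 24.13 + j26.99 V
  V3 = 65.5·(cos(-90.0°) + j·sin(-90.0°)) = 0 - j65.5 V
Step 2 — Sum components: V_total = 266.5 + j18.35 V.
Step 3 — Convert to polar: |V_total| = 267.2 V, ∠V_total = 3.9°.

V_total = 267.2∠3.9° V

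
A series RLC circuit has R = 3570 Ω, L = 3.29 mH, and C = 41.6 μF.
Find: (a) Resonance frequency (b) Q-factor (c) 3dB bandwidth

Step 1 — Resonance: ω₀ = 1/√(LC) = 1/√(0.00329·4.16e-05) = 2703 rad/s.
Step 2 — f₀ = ω₀/(2π) = 430.2 Hz.
Step 3 — Series Q: Q = ω₀L/R = 2703·0.00329/3570 = 0.002491.
Step 4 — Bandwidth: Δω = ω₀/Q = 1.085e+06 rad/s; BW = Δω/(2π) = 1.727e+05 Hz.

(a) f₀ = 430.2 Hz  (b) Q = 0.002491  (c) BW = 1.727e+05 Hz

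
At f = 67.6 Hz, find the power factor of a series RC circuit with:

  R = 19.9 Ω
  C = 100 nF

Step 1 — Angular frequency: ω = 2π·f = 2π·67.6 = 424.7 rad/s.
Step 2 — Component impedances:
  R: Z = R = 19.9 Ω
  C: Z = 1/(jωC) = -j/(ω·C) = 0 - j2.354e+04 Ω
Step 3 — Series combination: Z_total = R + C = 19.9 - j2.354e+04 Ω = 2.354e+04∠-90.0° Ω.
Step 4 — Power factor: PF = cos(φ) = Re(Z)/|Z| = 19.9/23544 = 0.0008452.
Step 5 — Type: Im(Z) = -2.354e+04 ⇒ leading (phase φ = -90.0°).

PF = 0.0008452 (leading, φ = -90.0°)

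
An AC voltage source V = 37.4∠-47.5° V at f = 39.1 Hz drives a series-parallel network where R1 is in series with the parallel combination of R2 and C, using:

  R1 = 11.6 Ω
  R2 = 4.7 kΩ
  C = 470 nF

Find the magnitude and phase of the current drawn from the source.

Step 1 — Angular frequency: ω = 2π·f = 2π·39.1 = 245.7 rad/s.
Step 2 — Component impedances:
  R1: Z = R = 11.6 Ω
  R2: Z = R = 4700 Ω
  C: Z = 1/(jωC) = -j/(ω·C) = 0 - j8661 Ω
Step 3 — Parallel branch: R2 || C = 1/(1/R2 + 1/C) = 3631 - j1970 Ω.
Step 4 — Series with R1: Z_total = R1 + (R2 || C) = 3642 - j1970 Ω = 4141∠-28.4° Ω.
Step 5 — Source phasor: V = 37.4∠-47.5° V = 25.27 - j27.57 V.
Step 6 — Ohm's law: I = V / Z_total = (25.27 - j27.57) / (3642 - j1970) = 0.008535 - j0.002953 A.
Step 7 — Convert to polar: |I| = 0.009031 A, ∠I = -19.1°.

I = 0.009031∠-19.1° A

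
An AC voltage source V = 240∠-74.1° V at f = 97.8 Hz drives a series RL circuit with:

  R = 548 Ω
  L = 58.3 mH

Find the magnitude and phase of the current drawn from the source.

Step 1 — Angular frequency: ω = 2π·f = 2π·97.8 = 614.5 rad/s.
Step 2 — Component impedances:
  R: Z = R = 548 Ω
  L: Z = jωL = j·614.5·0.0583 = 0 + j35.83 Ω
Step 3 — Series combination: Z_total = R + L = 548 + j35.83 Ω = 549.2∠3.7° Ω.
Step 4 — Source phasor: V = 240∠-74.1° V = 65.75 - j230.8 V.
Step 5 — Ohm's law: I = V / Z_total = (65.75 - j230.8) / (548 + j35.83) = 0.09205 - j0.4272 A.
Step 6 — Convert to polar: |I| = 0.437 A, ∠I = -77.8°.

I = 0.437∠-77.8° A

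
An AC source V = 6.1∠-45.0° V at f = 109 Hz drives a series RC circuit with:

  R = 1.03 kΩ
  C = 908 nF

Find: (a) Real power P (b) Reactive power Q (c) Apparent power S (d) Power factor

Step 1 — Angular frequency: ω = 2π·f = 2π·109 = 684.9 rad/s.
Step 2 — Component impedances:
  R: Z = R = 1030 Ω
  C: Z = 1/(jωC) = -j/(ω·C) = 0 - j1608 Ω
Step 3 — Series combination: Z_total = R + C = 1030 - j1608 Ω = 1910∠-57.4° Ω.
Step 4 — Source phasor: V = 6.1∠-45.0° V = 4.313 - j4.313 V.
Step 5 — Current: I = V / Z = 0.00312 + j0.0006837 A = 0.003194∠12.4° A.
Step 6 — Complex power: S = V·I* = 0.01051 - j0.01641 VA.
Step 7 — Real power: P = Re(S) = 0.01051 W.
Step 8 — Reactive power: Q = Im(S) = -0.01641 VAR.
Step 9 — Apparent power: |S| = 0.01949 VA.
Step 10 — Power factor: PF = P/|S| = 0.5394 (leading).

(a) P = 0.01051 W  (b) Q = -0.01641 VAR  (c) S = 0.01949 VA  (d) PF = 0.5394 (leading)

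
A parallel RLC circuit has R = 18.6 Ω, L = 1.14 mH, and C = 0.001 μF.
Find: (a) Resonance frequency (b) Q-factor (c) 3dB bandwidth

Step 1 — Resonance: ω₀ = 1/√(LC) = 1/√(0.00114·1e-09) = 9.366e+05 rad/s.
Step 2 — f₀ = ω₀/(2π) = 1.491e+05 Hz.
Step 3 — Parallel Q: Q = R/(ω₀L) = 18.6/(9.366e+05·0.00114) = 0.01742.
Step 4 — Bandwidth: Δω = ω₀/Q = 5.376e+07 rad/s; BW = Δω/(2π) = 8.557e+06 Hz.

(a) f₀ = 1.491e+05 Hz  (b) Q = 0.01742  (c) BW = 8.557e+06 Hz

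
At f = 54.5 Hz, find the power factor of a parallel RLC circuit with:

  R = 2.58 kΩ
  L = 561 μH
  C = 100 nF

Step 1 — Angular frequency: ω = 2π·f = 2π·54.5 = 342.4 rad/s.
Step 2 — Component impedances:
  R: Z = R = 2580 Ω
  L: Z = jωL = j·342.4·0.000561 = 0 + j0.1921 Ω
  C: Z = 1/(jωC) = -j/(ω·C) = 0 - j2.92e+04 Ω
Step 3 — Parallel combination: 1/Z_total = 1/R + 1/L + 1/C; Z_total = 1.43e-05 + j0.1921 Ω = 0.1921∠90.0° Ω.
Step 4 — Power factor: PF = cos(φ) = Re(Z)/|Z| = 1.4304e-05/0.19211 = 7.446e-05.
Step 5 — Type: Im(Z) = 0.1921 ⇒ lagging (phase φ = 90.0°).

PF = 7.446e-05 (lagging, φ = 90.0°)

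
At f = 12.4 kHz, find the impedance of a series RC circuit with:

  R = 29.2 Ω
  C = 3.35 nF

Step 1 — Angular frequency: ω = 2π·f = 2π·1.24e+04 = 7.791e+04 rad/s.
Step 2 — Component impedances:
  R: Z = R = 29.2 Ω
  C: Z = 1/(jωC) = -j/(ω·C) = 0 - j3831 Ω
Step 3 — Series combination: Z_total = R + C = 29.2 - j3831 Ω = 3831∠-89.6° Ω.

Z = 29.2 - j3831 Ω = 3831∠-89.6° Ω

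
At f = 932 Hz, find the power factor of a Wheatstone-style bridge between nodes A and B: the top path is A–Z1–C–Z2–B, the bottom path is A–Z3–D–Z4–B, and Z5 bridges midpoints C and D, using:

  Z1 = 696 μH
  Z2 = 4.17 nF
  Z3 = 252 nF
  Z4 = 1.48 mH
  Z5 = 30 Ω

Step 1 — Angular frequency: ω = 2π·f = 2π·932 = 5856 rad/s.
Step 2 — Component impedances:
  Z1: Z = jωL = j·5856·0.000696 = 0 + j4.076 Ω
  Z2: Z = 1/(jωC) = -j/(ω·C) = 0 - j4.095e+04 Ω
  Z3: Z = 1/(jωC) = -j/(ω·C) = 0 - j677.6 Ω
  Z4: Z = jωL = j·5856·0.00148 = 0 + j8.667 Ω
  Z5: Z = R = 30 Ω
Step 3 — Bridge requires nodal analysis (the Z5 bridge couples midpoints C and D, so the two paths cannot be reduced to a simple series/parallel combination). Setting node B to ground and injecting 1 A at node A, the 3-node admittance system at A, C, D solves to V_A = Z_AB = 30.31 + j11.4 Ω = 32.39∠20.6° Ω.
Step 4 — Power factor: PF = cos(φ) = Re(Z)/|Z| = 30.3148/32.3863 = 0.936.
Step 5 — Type: Im(Z) = 11.4 ⇒ lagging (phase φ = 20.6°).

PF = 0.936 (lagging, φ = 20.6°)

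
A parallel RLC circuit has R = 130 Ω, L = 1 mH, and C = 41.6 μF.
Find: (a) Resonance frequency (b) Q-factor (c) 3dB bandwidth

Step 1 — Resonance: ω₀ = 1/√(LC) = 1/√(0.001·4.16e-05) = 4903 rad/s.
Step 2 — f₀ = ω₀/(2π) = 780.3 Hz.
Step 3 — Parallel Q: Q = R/(ω₀L) = 130/(4903·0.001) = 26.51.
Step 4 — Bandwidth: Δω = ω₀/Q = 184.9 rad/s; BW = Δω/(2π) = 29.43 Hz.

(a) f₀ = 780.3 Hz  (b) Q = 26.51  (c) BW = 29.43 Hz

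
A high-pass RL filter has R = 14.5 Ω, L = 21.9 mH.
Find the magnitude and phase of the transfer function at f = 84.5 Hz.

Step 1 — Angular frequency: ω = 2π·84.5 = 530.9 rad/s.
Step 2 — Transfer function: H(jω) = jωL/(R + jωL).
Step 3 — Numerator jωL = j·11.63; denominator R + jωL = 14.5 + j11.63.
Step 4 — H = 0.3914 + j0.4881.
Step 5 — Magnitude: |H| = 0.6256 (-4.1 dB); phase: φ = 51.3°.

|H| = 0.6256 (-4.1 dB), φ = 51.3°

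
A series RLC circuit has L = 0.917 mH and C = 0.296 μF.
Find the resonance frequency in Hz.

Step 1 — Resonance condition Im(Z)=0 gives ω₀ = 1/√(LC).
Step 2 — ω₀ = 1/√(0.000917·2.96e-07) = 6.07e+04 rad/s.
Step 3 — f₀ = ω₀/(2π) = 9660 Hz.

f₀ = 9660 Hz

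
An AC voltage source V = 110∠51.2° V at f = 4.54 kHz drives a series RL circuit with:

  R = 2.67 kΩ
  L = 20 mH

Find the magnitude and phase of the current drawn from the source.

Step 1 — Angular frequency: ω = 2π·f = 2π·4540 = 2.853e+04 rad/s.
Step 2 — Component impedances:
  R: Z = R = 2670 Ω
  L: Z = jωL = j·2.853e+04·0.02 = 0 + j570.5 Ω
Step 3 — Series combination: Z_total = R + L = 2670 + j570.5 Ω = 2730∠12.1° Ω.
Step 4 — Source phasor: V = 110∠51.2° V = 68.93 + j85.73 V.
Step 5 — Ohm's law: I = V / Z_total = (68.93 + j85.73) / (2670 + j570.5) = 0.03125 + j0.02543 A.
Step 6 — Convert to polar: |I| = 0.04029 A, ∠I = 39.1°.

I = 0.04029∠39.1° A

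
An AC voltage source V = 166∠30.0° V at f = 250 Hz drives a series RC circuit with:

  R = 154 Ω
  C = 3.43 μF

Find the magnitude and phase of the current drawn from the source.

Step 1 — Angular frequency: ω = 2π·f = 2π·250 = 1571 rad/s.
Step 2 — Component impedances:
  R: Z = R = 154 Ω
  C: Z = 1/(jωC) = -j/(ω·C) = 0 - j185.6 Ω
Step 3 — Series combination: Z_total = R + C = 154 - j185.6 Ω = 241.2∠-50.3° Ω.
Step 4 — Source phasor: V = 166∠30.0° V = 143.8 + j83 V.
Step 5 — Ohm's law: I = V / Z_total = (143.8 + j83) / (154 - j185.6) = 0.1158 + j0.6785 A.
Step 6 — Convert to polar: |I| = 0.6883 A, ∠I = 80.3°.

I = 0.6883∠80.3° A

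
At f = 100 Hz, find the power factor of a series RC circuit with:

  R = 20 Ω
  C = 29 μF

Step 1 — Angular frequency: ω = 2π·f = 2π·100 = 628.3 rad/s.
Step 2 — Component impedances:
  R: Z = R = 20 Ω
  C: Z = 1/(jωC) = -j/(ω·C) = 0 - j54.88 Ω
Step 3 — Series combination: Z_total = R + C = 20 - j54.88 Ω = 58.41∠-70.0° Ω.
Step 4 — Power factor: PF = cos(φ) = Re(Z)/|Z| = 20/58.41 = 0.3424.
Step 5 — Type: Im(Z) = -54.88 ⇒ leading (phase φ = -70.0°).

PF = 0.3424 (leading, φ = -70.0°)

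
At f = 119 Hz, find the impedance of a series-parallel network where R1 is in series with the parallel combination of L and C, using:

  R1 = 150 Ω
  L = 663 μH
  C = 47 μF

Step 1 — Angular frequency: ω = 2π·f = 2π·119 = 747.7 rad/s.
Step 2 — Component impedances:
  R1: Z = R = 150 Ω
  L: Z = jωL = j·747.7·0.000663 = 0 + j0.4957 Ω
  C: Z = 1/(jωC) = -j/(ω·C) = 0 - j28.46 Ω
Step 3 — Parallel branch: L || C = 1/(1/L + 1/C) = 0 + j0.5045 Ω.
Step 4 — Series with R1: Z_total = R1 + (L || C) = 150 + j0.5045 Ω = 150∠0.2° Ω.

Z = 150 + j0.5045 Ω = 150∠0.2° Ω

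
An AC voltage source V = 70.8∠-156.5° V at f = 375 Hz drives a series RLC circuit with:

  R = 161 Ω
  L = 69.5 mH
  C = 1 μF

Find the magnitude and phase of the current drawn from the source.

Step 1 — Angular frequency: ω = 2π·f = 2π·375 = 2356 rad/s.
Step 2 — Component impedances:
  R: Z = R = 161 Ω
  L: Z = jωL = j·2356·0.0695 = 0 + j163.8 Ω
  C: Z = 1/(jωC) = -j/(ω·C) = 0 - j424.4 Ω
Step 3 — Series combination: Z_total = R + L + C = 161 - j260.7 Ω = 306.4∠-58.3° Ω.
Step 4 — Source phasor: V = 70.8∠-156.5° V = -64.93 - j28.23 V.
Step 5 — Ohm's law: I = V / Z_total = (-64.93 - j28.23) / (161 - j260.7) = -0.03297 - j0.2287 A.
Step 6 — Convert to polar: |I| = 0.2311 A, ∠I = -98.2°.

I = 0.2311∠-98.2° A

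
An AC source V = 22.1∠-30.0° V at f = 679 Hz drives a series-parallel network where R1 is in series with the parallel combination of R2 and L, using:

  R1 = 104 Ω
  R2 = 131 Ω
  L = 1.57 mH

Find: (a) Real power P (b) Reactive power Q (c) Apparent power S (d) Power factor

Step 1 — Angular frequency: ω = 2π·f = 2π·679 = 4266 rad/s.
Step 2 — Component impedances:
  R1: Z = R = 104 Ω
  R2: Z = R = 131 Ω
  L: Z = jωL = j·4266·0.00157 = 0 + j6.698 Ω
Step 3 — Parallel branch: R2 || L = 1/(1/R2 + 1/L) = 0.3416 + j6.681 Ω.
Step 4 — Series with R1: Z_total = R1 + (R2 || L) = 104.3 + j6.681 Ω = 104.6∠3.7° Ω.
Step 5 — Source phasor: V = 22.1∠-30.0° V = 19.14 - j11.05 V.
Step 6 — Current: I = V / Z = 0.1759 - j0.1172 A = 0.2114∠-33.7° A.
Step 7 — Complex power: S = V·I* = 4.662 + j0.2985 VA.
Step 8 — Real power: P = Re(S) = 4.662 W.
Step 9 — Reactive power: Q = Im(S) = 0.2985 VAR.
Step 10 — Apparent power: |S| = 4.671 VA.
Step 11 — Power factor: PF = P/|S| = 0.998 (lagging).

(a) P = 4.662 W  (b) Q = 0.2985 VAR  (c) S = 4.671 VA  (d) PF = 0.998 (lagging)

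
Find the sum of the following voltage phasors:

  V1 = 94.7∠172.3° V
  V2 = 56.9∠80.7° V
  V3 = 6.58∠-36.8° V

Step 1 — Convert each phasor to rectangular form:
  V1 = 94.7·(cos(172.3°) + j·sin(172.3°)) = -93.85 + j12.69 V
  V2 = 56.9·(cos(80.7°) + j·sin(80.7°)) = 9.195 + j56.15 V
  V3 = 6.58·(cos(-36.8°) + j·sin(-36.8°)) = 5.269 - j3.942 V
Step 2 — Sum components: V_total = -79.38 + j64.9 V.
Step 3 — Convert to polar: |V_total| = 102.5 V, ∠V_total = 140.7°.

V_total = 102.5∠140.7° V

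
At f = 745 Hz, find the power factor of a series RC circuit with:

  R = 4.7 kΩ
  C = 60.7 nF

Step 1 — Angular frequency: ω = 2π·f = 2π·745 = 4681 rad/s.
Step 2 — Component impedances:
  R: Z = R = 4700 Ω
  C: Z = 1/(jωC) = -j/(ω·C) = 0 - j3519 Ω
Step 3 — Series combination: Z_total = R + C = 4700 - j3519 Ω = 5872∠-36.8° Ω.
Step 4 — Power factor: PF = cos(φ) = Re(Z)/|Z| = 4700/5871.67 = 0.8005.
Step 5 — Type: Im(Z) = -3519 ⇒ leading (phase φ = -36.8°).

PF = 0.8005 (leading, φ = -36.8°)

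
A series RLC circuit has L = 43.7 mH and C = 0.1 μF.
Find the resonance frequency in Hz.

Step 1 — Resonance condition Im(Z)=0 gives ω₀ = 1/√(LC).
Step 2 — ω₀ = 1/√(0.0437·1e-07) = 1.513e+04 rad/s.
Step 3 — f₀ = ω₀/(2π) = 2408 Hz.

f₀ = 2408 Hz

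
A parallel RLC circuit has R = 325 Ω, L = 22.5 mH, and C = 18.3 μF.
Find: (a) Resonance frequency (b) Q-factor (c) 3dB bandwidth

Step 1 — Resonance: ω₀ = 1/√(LC) = 1/√(0.0225·1.83e-05) = 1558 rad/s.
Step 2 — f₀ = ω₀/(2π) = 248 Hz.
Step 3 — Parallel Q: Q = R/(ω₀L) = 325/(1558·0.0225) = 9.269.
Step 4 — Bandwidth: Δω = ω₀/Q = 168.1 rad/s; BW = Δω/(2π) = 26.76 Hz.

(a) f₀ = 248 Hz  (b) Q = 9.269  (c) BW = 26.76 Hz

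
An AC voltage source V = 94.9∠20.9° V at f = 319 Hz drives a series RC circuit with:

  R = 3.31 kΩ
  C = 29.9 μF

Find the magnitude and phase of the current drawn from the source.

Step 1 — Angular frequency: ω = 2π·f = 2π·319 = 2004 rad/s.
Step 2 — Component impedances:
  R: Z = R = 3310 Ω
  C: Z = 1/(jωC) = -j/(ω·C) = 0 - j16.69 Ω
Step 3 — Series combination: Z_total = R + C = 3310 - j16.69 Ω = 3310∠-0.3° Ω.
Step 4 — Source phasor: V = 94.9∠20.9° V = 88.66 + j33.85 V.
Step 5 — Ohm's law: I = V / Z_total = (88.66 + j33.85) / (3310 - j16.69) = 0.02673 + j0.01036 A.
Step 6 — Convert to polar: |I| = 0.02867 A, ∠I = 21.2°.

I = 0.02867∠21.2° A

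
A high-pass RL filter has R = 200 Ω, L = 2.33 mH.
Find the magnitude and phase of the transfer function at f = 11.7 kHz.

Step 1 — Angular frequency: ω = 2π·1.17e+04 = 7.351e+04 rad/s.
Step 2 — Transfer function: H(jω) = jωL/(R + jωL).
Step 3 — Numerator jωL = j·171.3; denominator R + jωL = 200 + j171.3.
Step 4 — H = 0.4231 + j0.4941.
Step 5 — Magnitude: |H| = 0.6505 (-3.7 dB); phase: φ = 49.4°.

|H| = 0.6505 (-3.7 dB), φ = 49.4°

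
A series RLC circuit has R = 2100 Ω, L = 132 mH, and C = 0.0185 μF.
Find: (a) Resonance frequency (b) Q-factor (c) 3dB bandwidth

Step 1 — Resonance condition Im(Z)=0 gives ω₀ = 1/√(LC).
Step 2 — ω₀ = 1/√(0.132·1.85e-08) = 2.024e+04 rad/s.
Step 3 — f₀ = ω₀/(2π) = 3221 Hz.
Step 4 — Series Q: Q = ω₀L/R = 2.024e+04·0.132/2100 = 1.272.
Step 5 — 3dB bandwidth: Δω = ω₀/Q = 1.591e+04 rad/s; BW = Δω/(2π) = 2532 Hz.

(a) f₀ = 3221 Hz  (b) Q = 1.272  (c) BW = 2532 Hz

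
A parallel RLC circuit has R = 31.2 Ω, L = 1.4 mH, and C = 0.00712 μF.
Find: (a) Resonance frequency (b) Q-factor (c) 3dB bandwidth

Step 1 — Resonance: ω₀ = 1/√(LC) = 1/√(0.0014·7.12e-09) = 3.167e+05 rad/s.
Step 2 — f₀ = ω₀/(2π) = 5.041e+04 Hz.
Step 3 — Parallel Q: Q = R/(ω₀L) = 31.2/(3.167e+05·0.0014) = 0.07036.
Step 4 — Bandwidth: Δω = ω₀/Q = 4.502e+06 rad/s; BW = Δω/(2π) = 7.164e+05 Hz.

(a) f₀ = 5.041e+04 Hz  (b) Q = 0.07036  (c) BW = 7.164e+05 Hz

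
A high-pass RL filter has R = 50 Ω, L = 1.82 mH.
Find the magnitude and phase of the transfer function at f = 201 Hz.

Step 1 — Angular frequency: ω = 2π·201 = 1263 rad/s.
Step 2 — Transfer function: H(jω) = jωL/(R + jωL).
Step 3 — Numerator jωL = j·2.299; denominator R + jωL = 50 + j2.299.
Step 4 — H = 0.002109 + j0.04587.
Step 5 — Magnitude: |H| = 0.04592 (-26.8 dB); phase: φ = 87.4°.

|H| = 0.04592 (-26.8 dB), φ = 87.4°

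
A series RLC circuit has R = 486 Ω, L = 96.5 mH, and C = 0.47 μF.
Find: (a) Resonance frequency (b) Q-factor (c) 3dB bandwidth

Step 1 — Resonance condition Im(Z)=0 gives ω₀ = 1/√(LC).
Step 2 — ω₀ = 1/√(0.0965·4.7e-07) = 4696 rad/s.
Step 3 — f₀ = ω₀/(2π) = 747.3 Hz.
Step 4 — Series Q: Q = ω₀L/R = 4696·0.0965/486 = 0.9323.
Step 5 — 3dB bandwidth: Δω = ω₀/Q = 5036 rad/s; BW = Δω/(2π) = 801.5 Hz.

(a) f₀ = 747.3 Hz  (b) Q = 0.9323  (c) BW = 801.5 Hz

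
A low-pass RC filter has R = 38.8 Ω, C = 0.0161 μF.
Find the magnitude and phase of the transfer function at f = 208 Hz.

Step 1 — Angular frequency: ω = 2π·208 = 1307 rad/s.
Step 2 — Transfer function: H(jω) = 1/(1 + jωRC).
Step 3 — Denominator: 1 + jωRC = 1 + j·1307·38.8·1.61e-08 = 1 + j0.0008164.
Step 4 — H = 1 - j0.0008164.
Step 5 — Magnitude: |H| = 1 (-0.0 dB); phase: φ = -0.0°.

|H| = 1 (-0.0 dB), φ = -0.0°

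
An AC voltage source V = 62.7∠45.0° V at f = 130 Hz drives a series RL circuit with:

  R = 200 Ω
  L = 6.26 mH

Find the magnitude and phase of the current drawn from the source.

Step 1 — Angular frequency: ω = 2π·f = 2π·130 = 816.8 rad/s.
Step 2 — Component impedances:
  R: Z = R = 200 Ω
  L: Z = jωL = j·816.8·0.00626 = 0 + j5.113 Ω
Step 3 — Series combination: Z_total = R + L = 200 + j5.113 Ω = 200.1∠1.5° Ω.
Step 4 — Source phasor: V = 62.7∠45.0° V = 44.34 + j44.34 V.
Step 5 — Ohm's law: I = V / Z_total = (44.34 + j44.34) / (200 + j5.113) = 0.2272 + j0.2159 A.
Step 6 — Convert to polar: |I| = 0.3134 A, ∠I = 43.5°.

I = 0.3134∠43.5° A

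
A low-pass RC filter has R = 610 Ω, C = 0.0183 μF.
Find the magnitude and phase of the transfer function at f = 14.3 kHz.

Step 1 — Angular frequency: ω = 2π·1.43e+04 = 8.985e+04 rad/s.
Step 2 — Transfer function: H(jω) = 1/(1 + jωRC).
Step 3 — Denominator: 1 + jωRC = 1 + j·8.985e+04·610·1.83e-08 = 1 + j1.003.
Step 4 — H = 0.4985 - j0.5.
Step 5 — Magnitude: |H| = 0.7061 (-3.0 dB); phase: φ = -45.1°.

|H| = 0.7061 (-3.0 dB), φ = -45.1°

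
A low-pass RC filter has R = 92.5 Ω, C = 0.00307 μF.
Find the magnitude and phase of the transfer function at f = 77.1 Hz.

Step 1 — Angular frequency: ω = 2π·77.1 = 484.4 rad/s.
Step 2 — Transfer function: H(jω) = 1/(1 + jωRC).
Step 3 — Denominator: 1 + jωRC = 1 + j·484.4·92.5·3.07e-09 = 1 + j0.0001376.
Step 4 — H = 1 - j0.0001376.
Step 5 — Magnitude: |H| = 1 (-0.0 dB); phase: φ = -0.0°.

|H| = 1 (-0.0 dB), φ = -0.0°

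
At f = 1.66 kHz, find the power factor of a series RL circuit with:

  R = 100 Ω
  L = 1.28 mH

Step 1 — Angular frequency: ω = 2π·f = 2π·1660 = 1.043e+04 rad/s.
Step 2 — Component impedances:
  R: Z = R = 100 Ω
  L: Z = jωL = j·1.043e+04·0.00128 = 0 + j13.35 Ω
Step 3 — Series combination: Z_total = R + L = 100 + j13.35 Ω = 100.9∠7.6° Ω.
Step 4 — Power factor: PF = cos(φ) = Re(Z)/|Z| = 100/100.89 = 0.9912.
Step 5 — Type: Im(Z) = 13.35 ⇒ lagging (phase φ = 7.6°).

PF = 0.9912 (lagging, φ = 7.6°)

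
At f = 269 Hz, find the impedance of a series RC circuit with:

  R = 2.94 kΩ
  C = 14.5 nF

Step 1 — Angular frequency: ω = 2π·f = 2π·269 = 1690 rad/s.
Step 2 — Component impedances:
  R: Z = R = 2940 Ω
  C: Z = 1/(jωC) = -j/(ω·C) = 0 - j4.08e+04 Ω
Step 3 — Series combination: Z_total = R + C = 2940 - j4.08e+04 Ω = 4.091e+04∠-85.9° Ω.

Z = 2940 - j4.08e+04 Ω = 4.091e+04∠-85.9° Ω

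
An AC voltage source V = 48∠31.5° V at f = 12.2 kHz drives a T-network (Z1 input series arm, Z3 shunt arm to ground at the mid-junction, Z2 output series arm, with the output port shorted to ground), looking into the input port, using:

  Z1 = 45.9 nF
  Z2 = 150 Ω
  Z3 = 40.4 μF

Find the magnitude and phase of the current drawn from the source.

Step 1 — Angular frequency: ω = 2π·f = 2π·1.22e+04 = 7.665e+04 rad/s.
Step 2 — Component impedances:
  Z1: Z = 1/(jωC) = -j/(ω·C) = 0 - j284.2 Ω
  Z2: Z = R = 150 Ω
  Z3: Z = 1/(jωC) = -j/(ω·C) = 0 - j0.3229 Ω
Step 3 — With the output port shorted to ground, the output series arm Z2 runs from the junction to ground; the shunt arm Z3 also runs from the junction to ground. They appear in parallel: Z3 || Z2 = 0.0006951 - j0.3229 Ω.
Step 4 — Series with input arm Z1: Z_in = Z1 + (Z3 || Z2) = 0.0006951 - j284.5 Ω = 284.5∠-90.0° Ω.
Step 5 — Source phasor: V = 48∠31.5° V = 40.93 + j25.08 V.
Step 6 — Ohm's law: I = V / Z_total = (40.93 + j25.08) / (0.0006951 - j284.5) = -0.08814 + j0.1438 A.
Step 7 — Convert to polar: |I| = 0.1687 A, ∠I = 121.5°.

I = 0.1687∠121.5° A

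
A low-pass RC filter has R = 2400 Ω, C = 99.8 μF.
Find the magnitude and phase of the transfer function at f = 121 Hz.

Step 1 — Angular frequency: ω = 2π·121 = 760.3 rad/s.
Step 2 — Transfer function: H(jω) = 1/(1 + jωRC).
Step 3 — Denominator: 1 + jωRC = 1 + j·760.3·2400·9.98e-05 = 1 + j182.1.
Step 4 — H = 3.016e-05 - j0.005491.
Step 5 — Magnitude: |H| = 0.005491 (-45.2 dB); phase: φ = -89.7°.

|H| = 0.005491 (-45.2 dB), φ = -89.7°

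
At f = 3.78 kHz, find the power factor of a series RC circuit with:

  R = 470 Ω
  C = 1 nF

Step 1 — Angular frequency: ω = 2π·f = 2π·3780 = 2.375e+04 rad/s.
Step 2 — Component impedances:
  R: Z = R = 470 Ω
  C: Z = 1/(jωC) = -j/(ω·C) = 0 - j4.21e+04 Ω
Step 3 — Series combination: Z_total = R + C = 470 - j4.21e+04 Ω = 4.211e+04∠-89.4° Ω.
Step 4 — Power factor: PF = cos(φ) = Re(Z)/|Z| = 470/4.211e+04 = 0.01116.
Step 5 — Type: Im(Z) = -4.21e+04 ⇒ leading (phase φ = -89.4°).

PF = 0.01116 (leading, φ = -89.4°)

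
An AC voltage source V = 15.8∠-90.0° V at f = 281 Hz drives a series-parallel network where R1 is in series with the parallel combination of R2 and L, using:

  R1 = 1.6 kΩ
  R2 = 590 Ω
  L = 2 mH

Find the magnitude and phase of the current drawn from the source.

Step 1 — Angular frequency: ω = 2π·f = 2π·281 = 1766 rad/s.
Step 2 — Component impedances:
  R1: Z = R = 1600 Ω
  R2: Z = R = 590 Ω
  L: Z = jωL = j·1766·0.002 = 0 + j3.531 Ω
Step 3 — Parallel branch: R2 || L = 1/(1/R2 + 1/L) = 0.02113 + j3.531 Ω.
Step 4 — Series with R1: Z_total = R1 + (R2 || L) = 1600 + j3.531 Ω = 1600∠0.1° Ω.
Step 5 — Source phasor: V = 15.8∠-90.0° V = 0 - j15.8 V.
Step 6 — Ohm's law: I = V / Z_total = (0 - j15.8) / (1600 + j3.531) = -2.179e-05 - j0.009875 A.
Step 7 — Convert to polar: |I| = 0.009875 A, ∠I = -90.1°.

I = 0.009875∠-90.1° A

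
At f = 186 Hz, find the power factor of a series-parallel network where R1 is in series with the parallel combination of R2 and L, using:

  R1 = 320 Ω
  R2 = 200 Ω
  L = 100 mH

Step 1 — Angular frequency: ω = 2π·f = 2π·186 = 1169 rad/s.
Step 2 — Component impedances:
  R1: Z = R = 320 Ω
  R2: Z = R = 200 Ω
  L: Z = jωL = j·1169·0.1 = 0 + j116.9 Ω
Step 3 — Parallel branch: R2 || L = 1/(1/R2 + 1/L) = 50.91 + j87.12 Ω.
Step 4 — Series with R1: Z_total = R1 + (R2 || L) = 370.9 + j87.12 Ω = 381∠13.2° Ω.
Step 5 — Power factor: PF = cos(φ) = Re(Z)/|Z| = 370.9/381 = 0.9735.
Step 6 — Type: Im(Z) = 87.12 ⇒ lagging (phase φ = 13.2°).

PF = 0.9735 (lagging, φ = 13.2°)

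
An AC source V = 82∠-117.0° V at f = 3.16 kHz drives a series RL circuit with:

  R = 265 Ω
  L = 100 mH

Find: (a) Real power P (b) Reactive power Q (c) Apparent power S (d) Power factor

Step 1 — Angular frequency: ω = 2π·f = 2π·3160 = 1.985e+04 rad/s.
Step 2 — Component impedances:
  R: Z = R = 265 Ω
  L: Z = jωL = j·1.985e+04·0.1 = 0 + j1985 Ω
Step 3 — Series combination: Z_total = R + L = 265 + j1985 Ω = 2003∠82.4° Ω.
Step 4 — Source phasor: V = 82∠-117.0° V = -37.23 - j73.06 V.
Step 5 — Current: I = V / Z = -0.03861 + j0.0136 A = 0.04094∠160.6° A.
Step 6 — Complex power: S = V·I* = 0.4441 + j3.327 VA.
Step 7 — Real power: P = Re(S) = 0.4441 W.
Step 8 — Reactive power: Q = Im(S) = 3.327 VAR.
Step 9 — Apparent power: |S| = 3.357 VA.
Step 10 — Power factor: PF = P/|S| = 0.1323 (lagging).

(a) P = 0.4441 W  (b) Q = 3.327 VAR  (c) S = 3.357 VA  (d) PF = 0.1323 (lagging)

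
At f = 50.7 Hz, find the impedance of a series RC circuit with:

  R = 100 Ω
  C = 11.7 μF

Step 1 — Angular frequency: ω = 2π·f = 2π·50.7 = 318.6 rad/s.
Step 2 — Component impedances:
  R: Z = R = 100 Ω
  C: Z = 1/(jωC) = -j/(ω·C) = 0 - j268.3 Ω
Step 3 — Series combination: Z_total = R + C = 100 - j268.3 Ω = 286.3∠-69.6° Ω.

Z = 100 - j268.3 Ω = 286.3∠-69.6° Ω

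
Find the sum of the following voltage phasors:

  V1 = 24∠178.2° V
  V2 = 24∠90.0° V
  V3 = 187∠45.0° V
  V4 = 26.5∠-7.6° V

Step 1 — Convert each phasor to rectangular form:
  V1 = 24·(cos(178.2°) + j·sin(178.2°)) = -23.99 + j0.7539 V
  V2 = 24·(cos(90.0°) + j·sin(90.0°)) = 0 + j24 V
  V3 = 187·(cos(45.0°) + j·sin(45.0°)) = 132.2 + j132.2 V
  V4 = 26.5·(cos(-7.6°) + j·sin(-7.6°)) = 26.27 - j3.505 V
Step 2 — Sum components: V_total = 134.5 + j153.5 V.
Step 3 — Convert to polar: |V_total| = 204.1 V, ∠V_total = 48.8°.

V_total = 204.1∠48.8° V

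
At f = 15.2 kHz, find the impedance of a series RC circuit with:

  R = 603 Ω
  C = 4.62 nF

Step 1 — Angular frequency: ω = 2π·f = 2π·1.52e+04 = 9.55e+04 rad/s.
Step 2 — Component impedances:
  R: Z = R = 603 Ω
  C: Z = 1/(jωC) = -j/(ω·C) = 0 - j2266 Ω
Step 3 — Series combination: Z_total = R + C = 603 - j2266 Ω = 2345∠-75.1° Ω.

Z = 603 - j2266 Ω = 2345∠-75.1° Ω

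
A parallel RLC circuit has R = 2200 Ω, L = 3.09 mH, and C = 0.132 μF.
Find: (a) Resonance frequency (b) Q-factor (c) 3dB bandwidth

Step 1 — Resonance: ω₀ = 1/√(LC) = 1/√(0.00309·1.32e-07) = 4.951e+04 rad/s.
Step 2 — f₀ = ω₀/(2π) = 7881 Hz.
Step 3 — Parallel Q: Q = R/(ω₀L) = 2200/(4.951e+04·0.00309) = 14.38.
Step 4 — Bandwidth: Δω = ω₀/Q = 3444 rad/s; BW = Δω/(2π) = 548.1 Hz.

(a) f₀ = 7881 Hz  (b) Q = 14.38  (c) BW = 548.1 Hz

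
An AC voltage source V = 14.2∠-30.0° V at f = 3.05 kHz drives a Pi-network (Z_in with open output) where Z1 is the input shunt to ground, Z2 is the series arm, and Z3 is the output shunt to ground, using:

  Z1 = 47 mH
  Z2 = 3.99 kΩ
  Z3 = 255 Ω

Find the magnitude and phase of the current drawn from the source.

Step 1 — Angular frequency: ω = 2π·f = 2π·3050 = 1.916e+04 rad/s.
Step 2 — Component impedances:
  Z1: Z = jωL = j·1.916e+04·0.047 = 0 + j900.7 Ω
  Z2: Z = R = 3990 Ω
  Z3: Z = R = 255 Ω
Step 3 — With open output, the series arm Z2 and the output shunt Z3 appear in series to ground: Z2 + Z3 = 4245 Ω.
Step 4 — Parallel with input shunt Z1: Z_in = Z1 || (Z2 + Z3) = 182.9 + j861.9 Ω = 881.1∠78.0° Ω.
Step 5 — Source phasor: V = 14.2∠-30.0° V = 12.3 - j7.1 V.
Step 6 — Ohm's law: I = V / Z_total = (12.3 - j7.1) / (182.9 + j861.9) = -0.004986 - j0.01533 A.
Step 7 — Convert to polar: |I| = 0.01612 A, ∠I = -108.0°.

I = 0.01612∠-108.0° A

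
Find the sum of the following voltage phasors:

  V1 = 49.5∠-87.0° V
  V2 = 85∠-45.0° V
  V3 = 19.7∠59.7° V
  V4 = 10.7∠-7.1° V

Step 1 — Convert each phasor to rectangular form:
  V1 = 49.5·(cos(-87.0°) + j·sin(-87.0°)) = 2.591 - j49.43 V
  V2 = 85·(cos(-45.0°) + j·sin(-45.0°)) = 60.1 - j60.1 V
  V3 = 19.7·(cos(59.7°) + j·sin(59.7°)) = 9.939 + j17.01 V
  V4 = 10.7·(cos(-7.1°) + j·sin(-7.1°)) = 10.62 - j1.323 V
Step 2 — Sum components: V_total = 83.25 - j93.85 V.
Step 3 — Convert to polar: |V_total| = 125.5 V, ∠V_total = -48.4°.

V_total = 125.5∠-48.4° V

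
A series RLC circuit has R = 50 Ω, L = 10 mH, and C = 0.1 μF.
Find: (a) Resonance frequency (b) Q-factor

Step 1 — Resonance condition Im(Z)=0 gives ω₀ = 1/√(LC).
Step 2 — ω₀ = 1/√(0.01·1e-07) = 3.162e+04 rad/s.
Step 3 — f₀ = ω₀/(2π) = 5033 Hz.
Step 4 — Series Q: Q = ω₀L/R = 3.162e+04·0.01/50 = 6.325.

(a) f₀ = 5033 Hz  (b) Q = 6.325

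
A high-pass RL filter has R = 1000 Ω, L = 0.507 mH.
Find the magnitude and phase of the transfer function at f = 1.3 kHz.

Step 1 — Angular frequency: ω = 2π·1300 = 8168 rad/s.
Step 2 — Transfer function: H(jω) = jωL/(R + jωL).
Step 3 — Numerator jωL = j·4.141; denominator R + jωL = 1000 + j4.141.
Step 4 — H = 1.715e-05 + j0.004141.
Step 5 — Magnitude: |H| = 0.004141 (-47.7 dB); phase: φ = 89.8°.

|H| = 0.004141 (-47.7 dB), φ = 89.8°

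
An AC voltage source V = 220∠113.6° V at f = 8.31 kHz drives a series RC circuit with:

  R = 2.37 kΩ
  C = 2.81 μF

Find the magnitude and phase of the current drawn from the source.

Step 1 — Angular frequency: ω = 2π·f = 2π·8310 = 5.221e+04 rad/s.
Step 2 — Component impedances:
  R: Z = R = 2370 Ω
  C: Z = 1/(jωC) = -j/(ω·C) = 0 - j6.816 Ω
Step 3 — Series combination: Z_total = R + C = 2370 - j6.816 Ω = 2370∠-0.2° Ω.
Step 4 — Source phasor: V = 220∠113.6° V = -88.08 + j201.6 V.
Step 5 — Ohm's law: I = V / Z_total = (-88.08 + j201.6) / (2370 - j6.816) = -0.03741 + j0.08496 A.
Step 6 — Convert to polar: |I| = 0.09283 A, ∠I = 113.8°.

I = 0.09283∠113.8° A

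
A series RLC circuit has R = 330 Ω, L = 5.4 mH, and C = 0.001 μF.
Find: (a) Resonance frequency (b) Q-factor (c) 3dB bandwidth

Step 1 — Resonance condition Im(Z)=0 gives ω₀ = 1/√(LC).
Step 2 — ω₀ = 1/√(0.0054·1e-09) = 4.303e+05 rad/s.
Step 3 — f₀ = ω₀/(2π) = 6.849e+04 Hz.
Step 4 — Series Q: Q = ω₀L/R = 4.303e+05·0.0054/330 = 7.042.
Step 5 — 3dB bandwidth: Δω = ω₀/Q = 6.111e+04 rad/s; BW = Δω/(2π) = 9726 Hz.

(a) f₀ = 6.849e+04 Hz  (b) Q = 7.042  (c) BW = 9726 Hz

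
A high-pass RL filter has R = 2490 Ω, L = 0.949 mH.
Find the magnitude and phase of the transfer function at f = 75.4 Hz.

Step 1 — Angular frequency: ω = 2π·75.4 = 473.8 rad/s.
Step 2 — Transfer function: H(jω) = jωL/(R + jωL).
Step 3 — Numerator jωL = j·0.4496; denominator R + jωL = 2490 + j0.4496.
Step 4 — H = 3.26e-08 + j0.0001806.
Step 5 — Magnitude: |H| = 0.0001806 (-74.9 dB); phase: φ = 90.0°.

|H| = 0.0001806 (-74.9 dB), φ = 90.0°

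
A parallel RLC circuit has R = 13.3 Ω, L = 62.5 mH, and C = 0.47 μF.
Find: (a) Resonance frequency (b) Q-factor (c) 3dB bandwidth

Step 1 — Resonance: ω₀ = 1/√(LC) = 1/√(0.0625·4.7e-07) = 5835 rad/s.
Step 2 — f₀ = ω₀/(2π) = 928.6 Hz.
Step 3 — Parallel Q: Q = R/(ω₀L) = 13.3/(5835·0.0625) = 0.03647.
Step 4 — Bandwidth: Δω = ω₀/Q = 1.6e+05 rad/s; BW = Δω/(2π) = 2.546e+04 Hz.

(a) f₀ = 928.6 Hz  (b) Q = 0.03647  (c) BW = 2.546e+04 Hz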